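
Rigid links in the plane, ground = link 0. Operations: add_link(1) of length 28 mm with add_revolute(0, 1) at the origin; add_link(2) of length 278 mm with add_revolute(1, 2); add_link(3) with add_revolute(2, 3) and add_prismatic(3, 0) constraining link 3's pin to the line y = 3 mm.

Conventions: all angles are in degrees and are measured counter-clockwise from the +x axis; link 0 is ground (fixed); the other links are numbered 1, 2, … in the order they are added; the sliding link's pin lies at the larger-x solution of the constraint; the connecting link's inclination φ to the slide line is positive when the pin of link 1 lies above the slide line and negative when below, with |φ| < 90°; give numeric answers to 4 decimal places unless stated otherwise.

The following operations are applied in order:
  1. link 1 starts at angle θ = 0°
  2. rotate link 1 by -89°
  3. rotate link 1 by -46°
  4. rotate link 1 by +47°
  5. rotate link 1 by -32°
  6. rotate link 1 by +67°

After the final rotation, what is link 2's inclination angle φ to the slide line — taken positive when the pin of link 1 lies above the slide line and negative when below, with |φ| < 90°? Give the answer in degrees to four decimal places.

geometry: r = 28 mm, L = 278 mm, e = 3 mm; θ starts at 0°
rotate link 1 by -89°: θ ← 0° -89° = -89°
rotate link 1 by -46°: θ ← -89° -46° = -135°
rotate link 1 by +47°: θ ← -135° +47° = -88°
rotate link 1 by -32°: θ ← -88° -32° = -120°
rotate link 1 by +67°: θ ← -120° +67° = -53°
h = r sin θ − e = -22.361794 − 3 = -25.361794
sin φ = h / L = -25.361794 / 278 = -0.09122948
φ = arcsin(-0.09122948) = -5.234342°

-5.2343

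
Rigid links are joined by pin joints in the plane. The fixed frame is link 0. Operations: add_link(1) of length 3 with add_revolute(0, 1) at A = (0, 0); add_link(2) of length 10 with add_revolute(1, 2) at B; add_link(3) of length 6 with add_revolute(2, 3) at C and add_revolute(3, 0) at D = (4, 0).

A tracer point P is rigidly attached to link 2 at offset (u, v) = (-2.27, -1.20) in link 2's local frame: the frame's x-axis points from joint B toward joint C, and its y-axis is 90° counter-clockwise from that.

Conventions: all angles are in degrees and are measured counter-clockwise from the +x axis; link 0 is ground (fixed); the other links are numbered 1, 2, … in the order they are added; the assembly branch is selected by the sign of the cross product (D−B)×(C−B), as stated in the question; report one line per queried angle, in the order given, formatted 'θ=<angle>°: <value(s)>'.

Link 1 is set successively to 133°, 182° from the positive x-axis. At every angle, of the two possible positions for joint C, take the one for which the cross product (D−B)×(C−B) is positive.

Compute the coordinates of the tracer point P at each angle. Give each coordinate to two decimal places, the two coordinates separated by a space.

A=(0,0), D=(4.00,0)
θ=133°: B = A + 3.00·(cos133°, sin133°) = (-2.0460, 2.1941)
θ=133°: |BD| = 6.4318
θ=133°: circle(B,10.00) ∩ circle(D,6.00): a=8.1912, h=5.7362
θ=133°:   candidates: C₊=(7.6106,4.7920) cross=36.894; C₋=(3.6971,-5.9923) cross=-36.894
θ=133°:   branch + wants cross > 0 → take C=(7.6106,4.7920) (cross=36.894)
θ=133°: ex = (C−B)/|BC| = (0.9657,0.2598); ey = (-0.2598,0.9657)
θ=133°: P = B + -2.27·ex + -1.20·ey = (-3.9263,0.4455)
θ=182°: B = A + 3.00·(cos182°, sin182°) = (-2.9982, -0.1047)
θ=182°: |BD| = 6.9990
θ=182°: circle(B,10.00) ∩ circle(D,6.00): a=8.0716, h=5.9033
θ=182°:   candidates: C₊=(4.9842,5.9187) cross=41.317; C₋=(5.1608,-5.8866) cross=-41.317
θ=182°:   branch + wants cross > 0 → take C=(4.9842,5.9187) (cross=41.317)
θ=182°: ex = (C−B)/|BC| = (0.7982,0.6023); ey = (-0.6023,0.7982)
θ=182°: P = B + -2.27·ex + -1.20·ey = (-4.0874,-2.4299)

θ=133°: -3.93 0.45
θ=182°: -4.09 -2.43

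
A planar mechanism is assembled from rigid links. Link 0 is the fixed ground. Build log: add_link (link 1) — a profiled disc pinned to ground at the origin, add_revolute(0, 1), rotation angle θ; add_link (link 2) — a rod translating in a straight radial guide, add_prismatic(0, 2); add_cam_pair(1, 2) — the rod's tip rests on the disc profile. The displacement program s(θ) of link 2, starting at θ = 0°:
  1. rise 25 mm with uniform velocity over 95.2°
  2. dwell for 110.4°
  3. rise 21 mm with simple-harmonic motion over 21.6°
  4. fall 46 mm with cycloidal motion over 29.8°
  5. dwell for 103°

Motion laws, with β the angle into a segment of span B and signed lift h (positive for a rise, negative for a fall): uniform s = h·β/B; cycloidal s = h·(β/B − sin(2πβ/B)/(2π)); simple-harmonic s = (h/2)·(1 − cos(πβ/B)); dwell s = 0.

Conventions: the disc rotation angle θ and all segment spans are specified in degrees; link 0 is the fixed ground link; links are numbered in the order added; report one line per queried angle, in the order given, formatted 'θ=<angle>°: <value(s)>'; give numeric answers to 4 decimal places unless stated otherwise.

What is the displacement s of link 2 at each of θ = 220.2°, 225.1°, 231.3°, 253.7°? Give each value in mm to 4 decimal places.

seg 1 [0°–95.2°] uniform, h=25: full span → s += 25 → s = 25.0000
seg 2 [95.2°–205.6°] dwell: s stays 25.0000
seg 3 [205.6°–227.2°] simple-harmonic, h=21: θ=220.2° here. β=14.6, B=21.6. 21/2·(1 − cos(π·0.6759)) = 16.0123 → s = 41.0123
seg 3 [205.6°–227.2°] simple-harmonic, h=21: θ=225.1° here. β=19.5, B=21.6. 21/2·(1 − cos(π·0.9028)) = 20.5140 → s = 45.5140
seg 3 [205.6°–227.2°] simple-harmonic, h=21: full span → s += 21 → s = 46.0000
seg 4 [227.2°–257°] cycloidal, h=-46: θ=231.3° here. β=4.1, B=29.8. -46·(0.1376 − sin(2π·0.1376)/(2π)) = -0.7593 → s = 45.2407
seg 4 [227.2°–257°] cycloidal, h=-46: θ=253.7° here. β=26.5, B=29.8. -46·(0.8893 − sin(2π·0.8893)/(2π)) = -45.5988 → s = 0.4012

θ=220.2°: 41.0123
θ=225.1°: 45.5140
θ=231.3°: 45.2407
θ=253.7°: 0.4012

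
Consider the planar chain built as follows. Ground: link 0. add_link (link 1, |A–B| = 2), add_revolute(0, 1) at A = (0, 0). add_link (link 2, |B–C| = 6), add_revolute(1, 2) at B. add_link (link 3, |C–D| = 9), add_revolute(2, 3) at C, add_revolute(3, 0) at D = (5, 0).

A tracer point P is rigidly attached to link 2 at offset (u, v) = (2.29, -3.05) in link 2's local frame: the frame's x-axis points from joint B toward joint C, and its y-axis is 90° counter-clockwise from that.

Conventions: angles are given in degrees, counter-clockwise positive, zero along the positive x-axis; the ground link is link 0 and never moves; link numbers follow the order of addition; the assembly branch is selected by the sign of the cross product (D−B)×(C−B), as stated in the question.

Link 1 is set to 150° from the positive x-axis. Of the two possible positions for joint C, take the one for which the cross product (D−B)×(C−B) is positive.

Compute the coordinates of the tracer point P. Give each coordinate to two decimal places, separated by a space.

A=(0,0), D=(5.00,0)
B = A + 2.00·(cos150°, sin150°) = (-1.7321, 1.0000)
|BD| = 6.8059
circle(B,6.00) ∩ circle(D,9.00): a=0.0970, h=5.9992
  candidates: C₊=(-0.7546,6.9199) cross=40.830; C₋=(-2.5176,-4.9484) cross=-40.830
  branch + wants cross > 0 → take C=(-0.7546,6.9199) (cross=40.830)
ex = (C−B)/|BC| = (0.1629,0.9866); ey = (-0.9866,0.1629)
P = B + 2.29·ex + -3.05·ey = (1.6503,2.7625)

1.65 2.76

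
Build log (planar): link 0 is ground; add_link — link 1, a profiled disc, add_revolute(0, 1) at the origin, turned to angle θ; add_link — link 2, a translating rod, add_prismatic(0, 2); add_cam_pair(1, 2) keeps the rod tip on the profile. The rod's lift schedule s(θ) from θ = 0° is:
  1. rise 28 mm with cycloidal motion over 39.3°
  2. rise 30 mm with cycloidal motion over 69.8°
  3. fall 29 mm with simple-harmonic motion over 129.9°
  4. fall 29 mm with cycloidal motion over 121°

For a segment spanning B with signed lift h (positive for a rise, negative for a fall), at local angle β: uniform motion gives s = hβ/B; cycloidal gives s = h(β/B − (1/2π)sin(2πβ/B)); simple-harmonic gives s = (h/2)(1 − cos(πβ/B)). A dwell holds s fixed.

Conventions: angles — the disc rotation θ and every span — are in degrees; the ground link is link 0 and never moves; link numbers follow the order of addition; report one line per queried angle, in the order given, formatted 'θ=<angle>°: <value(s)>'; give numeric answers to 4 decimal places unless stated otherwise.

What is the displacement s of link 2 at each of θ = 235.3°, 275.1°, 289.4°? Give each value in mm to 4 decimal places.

seg 1 [0°–39.3°] cycloidal, h=28: full span → s += 28 → s = 28.0000
seg 2 [39.3°–109.1°] cycloidal, h=30: full span → s += 30 → s = 58.0000
seg 3 [109.1°–239°] simple-harmonic, h=-29: θ=235.3° here. β=126.2, B=129.9. -29/2·(1 − cos(π·0.9715)) = -28.9420 → s = 29.0580
seg 3 [109.1°–239°] simple-harmonic, h=-29: full span → s += -29 → s = 29.0000
seg 4 [239°–360°] cycloidal, h=-29: θ=275.1° here. β=36.1, B=121. -29·(0.2983 − sin(2π·0.2983)/(2π)) = -4.2479 → s = 24.7521
seg 4 [239°–360°] cycloidal, h=-29: θ=289.4° here. β=50.4, B=121. -29·(0.4165 − sin(2π·0.4165)/(2π)) = -9.7681 → s = 19.2319

θ=235.3°: 29.0580
θ=275.1°: 24.7521
θ=289.4°: 19.2319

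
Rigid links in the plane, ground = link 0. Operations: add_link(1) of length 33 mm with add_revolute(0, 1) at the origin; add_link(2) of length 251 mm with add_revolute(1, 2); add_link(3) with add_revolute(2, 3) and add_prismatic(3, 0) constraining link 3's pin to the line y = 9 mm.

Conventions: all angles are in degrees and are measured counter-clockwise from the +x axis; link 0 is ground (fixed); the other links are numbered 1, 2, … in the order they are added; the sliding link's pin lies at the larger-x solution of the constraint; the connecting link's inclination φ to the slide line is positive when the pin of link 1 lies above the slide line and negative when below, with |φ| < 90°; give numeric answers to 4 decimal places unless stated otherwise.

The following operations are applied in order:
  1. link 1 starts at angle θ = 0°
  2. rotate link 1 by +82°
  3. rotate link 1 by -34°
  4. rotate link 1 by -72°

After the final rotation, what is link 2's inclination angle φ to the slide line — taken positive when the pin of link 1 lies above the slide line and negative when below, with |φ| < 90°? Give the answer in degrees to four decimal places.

geometry: r = 33 mm, L = 251 mm, e = 9 mm; θ starts at 0°
rotate link 1 by +82°: θ ← 0° +82° = 82°
rotate link 1 by -34°: θ ← 82° -34° = 48°
rotate link 1 by -72°: θ ← 48° -72° = -24°
h = r sin θ − e = -13.422309 − 9 = -22.422309
sin φ = h / L = -22.422309 / 251 = -0.08933191
φ = arcsin(-0.08933191) = -5.125173°

-5.1252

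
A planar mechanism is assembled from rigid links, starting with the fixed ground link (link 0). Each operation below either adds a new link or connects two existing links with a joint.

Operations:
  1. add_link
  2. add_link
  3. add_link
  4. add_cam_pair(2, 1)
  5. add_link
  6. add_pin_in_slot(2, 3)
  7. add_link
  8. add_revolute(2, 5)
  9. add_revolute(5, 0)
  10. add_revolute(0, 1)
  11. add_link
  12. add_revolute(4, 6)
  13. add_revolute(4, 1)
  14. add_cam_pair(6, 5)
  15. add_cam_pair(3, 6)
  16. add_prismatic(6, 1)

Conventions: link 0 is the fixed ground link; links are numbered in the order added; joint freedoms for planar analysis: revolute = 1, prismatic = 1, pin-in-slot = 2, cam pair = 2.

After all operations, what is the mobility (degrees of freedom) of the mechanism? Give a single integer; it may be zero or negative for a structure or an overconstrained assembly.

(L,J1,J2)=(1,0,0); link0 fixed
link1: (2,0,0)
link2: (3,0,0)
link3: (4,0,0)
C 2-1 [J2]: (4,0,1)
link4: (5,0,1)
PS 2-3 [J2]: (5,0,2)
link5: (6,0,2)
R 2-5 [J1]: (6,1,2)
R 5-0 [J1]: (6,2,2)
R 0-1 [J1]: (6,3,2)
link6: (7,3,2)
R 4-6 [J1]: (7,4,2)
R 4-1 [J1]: (7,5,2)
C 6-5 [J2]: (7,5,3)
C 3-6 [J2]: (7,5,4)
P 6-1 [J1]: (7,6,4)
Grübler: 3·6 − 2·6 − 4 = 2

M = 2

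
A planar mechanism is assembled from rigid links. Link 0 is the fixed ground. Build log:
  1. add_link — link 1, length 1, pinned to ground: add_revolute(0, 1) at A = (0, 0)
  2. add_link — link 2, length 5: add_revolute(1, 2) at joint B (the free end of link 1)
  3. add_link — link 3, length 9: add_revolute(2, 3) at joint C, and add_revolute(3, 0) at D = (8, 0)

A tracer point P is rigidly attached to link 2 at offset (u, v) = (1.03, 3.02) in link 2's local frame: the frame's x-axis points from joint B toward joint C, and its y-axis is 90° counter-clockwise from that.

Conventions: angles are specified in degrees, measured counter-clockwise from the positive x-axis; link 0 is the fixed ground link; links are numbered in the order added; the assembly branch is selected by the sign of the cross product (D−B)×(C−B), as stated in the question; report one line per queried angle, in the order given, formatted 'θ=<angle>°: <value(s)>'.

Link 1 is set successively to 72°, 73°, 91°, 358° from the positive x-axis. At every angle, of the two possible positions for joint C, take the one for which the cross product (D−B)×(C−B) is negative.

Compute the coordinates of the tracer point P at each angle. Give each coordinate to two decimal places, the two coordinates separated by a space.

A=(0,0), D=(8.00,0)
θ=72°: B = A + 1.00·(cos72°, sin72°) = (0.3090, 0.9511)
θ=72°: |BD| = 7.7496
θ=72°: circle(B,5.00) ∩ circle(D,9.00): a=0.2617, h=4.9931
θ=72°:   candidates: C₊=(1.1815,5.8743) cross=38.695; C₋=(-0.0441,-4.0365) cross=-38.695
θ=72°:   branch - wants cross < 0 → take C=(-0.0441,-4.0365) (cross=-38.695)
θ=72°: ex = (C−B)/|BC| = (-0.0706,-0.9975); ey = (0.9975,-0.0706)
θ=72°: P = B + 1.03·ex + 3.02·ey = (3.2487,-0.2896)
θ=73°: B = A + 1.00·(cos73°, sin73°) = (0.2924, 0.9563)
θ=73°: |BD| = 7.7667
θ=73°: circle(B,5.00) ∩ circle(D,9.00): a=0.2782, h=4.9923
θ=73°:   candidates: C₊=(1.1832,5.8763) cross=38.773; C₋=(-0.0462,-4.0322) cross=-38.773
θ=73°:   branch - wants cross < 0 → take C=(-0.0462,-4.0322) (cross=-38.773)
θ=73°: ex = (C−B)/|BC| = (-0.0677,-0.9977); ey = (0.9977,-0.0677)
θ=73°: P = B + 1.03·ex + 3.02·ey = (3.2357,-0.2758)
θ=91°: B = A + 1.00·(cos91°, sin91°) = (-0.0175, 0.9998)
θ=91°: |BD| = 8.0796
θ=91°: circle(B,5.00) ∩ circle(D,9.00): a=0.5742, h=4.9669
θ=91°:   candidates: C₊=(1.1670,5.8575) cross=40.130; C₋=(-0.0623,-4.0000) cross=-40.130
θ=91°:   branch - wants cross < 0 → take C=(-0.0623,-4.0000) (cross=-40.130)
θ=91°: ex = (C−B)/|BC| = (-0.0090,-1.0000); ey = (1.0000,-0.0090)
θ=91°: P = B + 1.03·ex + 3.02·ey = (2.9932,-0.0572)
θ=358°: B = A + 1.00·(cos358°, sin358°) = (0.9994, -0.0349)
θ=358°: |BD| = 7.0007
θ=358°: circle(B,5.00) ∩ circle(D,9.00): a=-0.4993, h=4.9750
θ=358°:   candidates: C₊=(0.4753,4.9376) cross=34.829; C₋=(0.5249,-5.0123) cross=-34.829
θ=358°:   branch - wants cross < 0 → take C=(0.5249,-5.0123) (cross=-34.829)
θ=358°: ex = (C−B)/|BC| = (-0.0949,-0.9955); ey = (0.9955,-0.0949)
θ=358°: P = B + 1.03·ex + 3.02·ey = (3.9080,-1.3468)

θ=72°: 3.25 -0.29
θ=73°: 3.24 -0.28
θ=91°: 2.99 -0.06
θ=358°: 3.91 -1.35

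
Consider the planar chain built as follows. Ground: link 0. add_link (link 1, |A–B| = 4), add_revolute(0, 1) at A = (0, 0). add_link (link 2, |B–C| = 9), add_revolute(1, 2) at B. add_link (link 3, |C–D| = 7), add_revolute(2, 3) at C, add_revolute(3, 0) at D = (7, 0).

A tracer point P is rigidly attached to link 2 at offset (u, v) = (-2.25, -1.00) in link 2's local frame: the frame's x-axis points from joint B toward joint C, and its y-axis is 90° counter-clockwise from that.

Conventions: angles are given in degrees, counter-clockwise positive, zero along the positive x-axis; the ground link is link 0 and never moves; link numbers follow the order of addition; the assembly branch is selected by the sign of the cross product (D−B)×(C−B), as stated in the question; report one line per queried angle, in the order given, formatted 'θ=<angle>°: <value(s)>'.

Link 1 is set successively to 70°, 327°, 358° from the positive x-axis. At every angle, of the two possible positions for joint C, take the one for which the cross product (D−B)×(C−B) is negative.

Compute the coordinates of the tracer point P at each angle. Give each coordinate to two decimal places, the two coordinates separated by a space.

A=(0,0), D=(7.00,0)
θ=70°: B = A + 4.00·(cos70°, sin70°) = (1.3681, 3.7588)
θ=70°: |BD| = 6.7710
θ=70°: circle(B,9.00) ∩ circle(D,7.00): a=5.7485, h=6.9249
θ=70°:   candidates: C₊=(9.9937,6.3275) cross=46.889; C₋=(2.3053,-5.1923) cross=-46.889
θ=70°:   branch - wants cross < 0 → take C=(2.3053,-5.1923) (cross=-46.889)
θ=70°: ex = (C−B)/|BC| = (0.1041,-0.9946); ey = (0.9946,0.1041)
θ=70°: P = B + -2.25·ex + -1.00·ey = (0.1392,5.8924)
θ=327°: B = A + 4.00·(cos327°, sin327°) = (3.3547, -2.1786)
θ=327°: |BD| = 4.2467
θ=327°: circle(B,9.00) ∩ circle(D,7.00): a=5.8910, h=6.8041
θ=327°:   candidates: C₊=(4.9209,6.6841) cross=28.895; C₋=(11.9020,-4.9971) cross=-28.895
θ=327°:   branch - wants cross < 0 → take C=(11.9020,-4.9971) (cross=-28.895)
θ=327°: ex = (C−B)/|BC| = (0.9497,-0.3132); ey = (0.3132,0.9497)
θ=327°: P = B + -2.25·ex + -1.00·ey = (0.9047,-2.4236)
θ=358°: B = A + 4.00·(cos358°, sin358°) = (3.9976, -0.1396)
θ=358°: |BD| = 3.0057
θ=358°: circle(B,9.00) ∩ circle(D,7.00): a=6.8261, h=5.8655
θ=358°:   candidates: C₊=(10.5439,6.0366) cross=17.630; C₋=(11.0887,-5.6818) cross=-17.630
θ=358°:   branch - wants cross < 0 → take C=(11.0887,-5.6818) (cross=-17.630)
θ=358°: ex = (C−B)/|BC| = (0.7879,-0.6158); ey = (0.6158,0.7879)
θ=358°: P = B + -2.25·ex + -1.00·ey = (1.6090,0.4580)

θ=70°: 0.14 5.89
θ=327°: 0.90 -2.42
θ=358°: 1.61 0.46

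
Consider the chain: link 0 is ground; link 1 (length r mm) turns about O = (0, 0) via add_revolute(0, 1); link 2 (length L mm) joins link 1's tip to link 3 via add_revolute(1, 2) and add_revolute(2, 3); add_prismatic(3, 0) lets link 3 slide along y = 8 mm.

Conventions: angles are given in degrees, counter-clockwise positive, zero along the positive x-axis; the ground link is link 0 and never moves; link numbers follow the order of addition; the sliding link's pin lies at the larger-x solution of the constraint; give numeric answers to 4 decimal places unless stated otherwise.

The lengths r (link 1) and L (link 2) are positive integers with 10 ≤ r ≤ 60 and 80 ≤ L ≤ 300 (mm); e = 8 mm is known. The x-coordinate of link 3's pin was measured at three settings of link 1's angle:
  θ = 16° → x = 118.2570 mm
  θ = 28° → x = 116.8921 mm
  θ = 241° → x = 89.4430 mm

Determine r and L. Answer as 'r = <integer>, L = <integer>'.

constraint per measurement: (x − r cos θ)² + (r sin θ − e)² = L²
subtracting the θ₁ and θ₂ equations cancels the r² and L² terms:
r = (x₁² − x₂²) / (2[(x₁cos θ₁ + e sin θ₁) − (x₂cos θ₂ + e sin θ₂)]) = 17.9995 → r = 18
L² = (x₁ − r cos θ₁)² + (r sin θ₁ − e)² = 10201.0012 → L = 101.0000 → L = 101
check at θ₃=241°: x = 89.4430 (printed 89.4430) ✓

r = 18, L = 101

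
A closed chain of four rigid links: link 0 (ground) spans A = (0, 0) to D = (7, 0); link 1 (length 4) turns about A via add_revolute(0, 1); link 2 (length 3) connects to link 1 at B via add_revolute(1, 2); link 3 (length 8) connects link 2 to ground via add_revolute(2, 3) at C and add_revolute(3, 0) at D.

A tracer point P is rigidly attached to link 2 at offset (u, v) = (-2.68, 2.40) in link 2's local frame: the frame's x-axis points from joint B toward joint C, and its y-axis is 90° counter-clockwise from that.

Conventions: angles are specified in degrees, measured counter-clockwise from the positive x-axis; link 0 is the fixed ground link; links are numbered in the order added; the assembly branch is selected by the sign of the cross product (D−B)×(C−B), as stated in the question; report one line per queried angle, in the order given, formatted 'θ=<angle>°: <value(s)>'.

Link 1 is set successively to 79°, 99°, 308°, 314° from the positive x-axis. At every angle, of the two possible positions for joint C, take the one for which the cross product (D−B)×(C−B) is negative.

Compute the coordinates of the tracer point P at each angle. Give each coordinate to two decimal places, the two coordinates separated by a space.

A=(0,0), D=(7.00,0)
θ=79°: B = A + 4.00·(cos79°, sin79°) = (0.7632, 3.9265)
θ=79°: |BD| = 7.3699
θ=79°: circle(B,3.00) ∩ circle(D,8.00): a=-0.0465, h=2.9996
θ=79°:   candidates: C₊=(2.3220,6.4897) cross=22.107; C₋=(-0.8743,1.4128) cross=-22.107
θ=79°:   branch - wants cross < 0 → take C=(-0.8743,1.4128) (cross=-22.107)
θ=79°: ex = (C−B)/|BC| = (-0.5458,-0.8379); ey = (0.8379,-0.5458)
θ=79°: P = B + -2.68·ex + 2.40·ey = (4.2370,4.8621)
θ=99°: B = A + 4.00·(cos99°, sin99°) = (-0.6257, 3.9508)
θ=99°: |BD| = 8.5884
θ=99°: circle(B,3.00) ∩ circle(D,8.00): a=1.0922, h=2.7941
θ=99°:   candidates: C₊=(1.6294,5.9293) cross=23.997; C₋=(-0.9413,0.9674) cross=-23.997
θ=99°:   branch - wants cross < 0 → take C=(-0.9413,0.9674) (cross=-23.997)
θ=99°: ex = (C−B)/|BC| = (-0.1052,-0.9945); ey = (0.9945,-0.1052)
θ=99°: P = B + -2.68·ex + 2.40·ey = (2.0428,6.3634)
θ=308°: B = A + 4.00·(cos308°, sin308°) = (2.4626, -3.1520)
θ=308°: |BD| = 5.5248
θ=308°: circle(B,3.00) ∩ circle(D,8.00): a=-2.2152, h=2.0231
θ=308°:   candidates: C₊=(-0.5109,-2.7544) cross=11.177; C₋=(1.7976,-6.0774) cross=-11.177
θ=308°:   branch - wants cross < 0 → take C=(1.7976,-6.0774) (cross=-11.177)
θ=308°: ex = (C−B)/|BC| = (-0.2217,-0.9751); ey = (0.9751,-0.2217)
θ=308°: P = B + -2.68·ex + 2.40·ey = (5.3971,-1.0708)
θ=314°: B = A + 4.00·(cos314°, sin314°) = (2.7786, -2.8774)
θ=314°: |BD| = 5.1087
θ=314°: circle(B,3.00) ∩ circle(D,8.00): a=-2.8286, h=0.9996
θ=314°:   candidates: C₊=(-0.1216,-3.6445) cross=5.107; C₋=(1.0044,-5.2964) cross=-5.107
θ=314°:   branch - wants cross < 0 → take C=(1.0044,-5.2964) (cross=-5.107)
θ=314°: ex = (C−B)/|BC| = (-0.5914,-0.8064); ey = (0.8064,-0.5914)
θ=314°: P = B + -2.68·ex + 2.40·ey = (6.2989,-2.1357)

θ=79°: 4.24 4.86
θ=99°: 2.04 6.36
θ=308°: 5.40 -1.07
θ=314°: 6.30 -2.14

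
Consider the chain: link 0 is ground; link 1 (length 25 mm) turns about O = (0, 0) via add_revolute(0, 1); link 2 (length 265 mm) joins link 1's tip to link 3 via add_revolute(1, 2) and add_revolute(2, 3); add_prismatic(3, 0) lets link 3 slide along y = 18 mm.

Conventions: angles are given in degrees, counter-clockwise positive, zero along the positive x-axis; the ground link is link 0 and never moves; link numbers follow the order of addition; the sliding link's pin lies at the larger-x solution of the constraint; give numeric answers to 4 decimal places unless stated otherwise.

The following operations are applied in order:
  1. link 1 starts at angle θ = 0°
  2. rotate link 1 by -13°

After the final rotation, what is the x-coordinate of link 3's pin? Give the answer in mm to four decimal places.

geometry: r = 25 mm, L = 265 mm, e = 18 mm; θ starts at 0°
rotate link 1 by -13°: θ ← 0° -13° = -13°
crank pin P = (r cos θ, r sin θ) = (24.359252, -5.623776)
h = r sin θ − e = -5.623776 − 18 = -23.623776
x = r cos θ + √(L² − h²) = 24.359252 + 263.944913 = 288.304165

288.3042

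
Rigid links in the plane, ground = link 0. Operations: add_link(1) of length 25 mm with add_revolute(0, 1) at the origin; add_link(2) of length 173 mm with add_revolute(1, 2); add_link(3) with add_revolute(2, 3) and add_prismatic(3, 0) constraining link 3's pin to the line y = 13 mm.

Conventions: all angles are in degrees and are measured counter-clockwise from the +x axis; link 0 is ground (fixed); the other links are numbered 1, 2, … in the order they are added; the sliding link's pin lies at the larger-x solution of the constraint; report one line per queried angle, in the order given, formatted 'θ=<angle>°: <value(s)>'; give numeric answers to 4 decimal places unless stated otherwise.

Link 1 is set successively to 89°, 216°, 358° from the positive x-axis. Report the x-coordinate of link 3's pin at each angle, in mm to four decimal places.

geometry: r = 25 mm, L = 173 mm, e = 13 mm
θ=89°: crank pin P = (r cos θ, r sin θ) = (0.436310, 24.996192)
θ=89°: h = r sin θ − e = 24.996192 − 13 = 11.996192
θ=89°: x = r cos θ + √(L² − h²) = 0.436310 + 172.583578 = 173.019888
θ=216°: crank pin P = (r cos θ, r sin θ) = (-20.225425, -14.694631)
θ=216°: h = r sin θ − e = -14.694631 − 13 = -27.694631
θ=216°: x = r cos θ + √(L² − h²) = -20.225425 + 170.768871 = 150.543446
θ=358°: crank pin P = (r cos θ, r sin θ) = (24.984771, -0.872487)
θ=358°: h = r sin θ − e = -0.872487 − 13 = -13.872487
θ=358°: x = r cos θ + √(L² − h²) = 24.984771 + 172.442901 = 197.427672

θ=89°: 173.0199
θ=216°: 150.5434
θ=358°: 197.4277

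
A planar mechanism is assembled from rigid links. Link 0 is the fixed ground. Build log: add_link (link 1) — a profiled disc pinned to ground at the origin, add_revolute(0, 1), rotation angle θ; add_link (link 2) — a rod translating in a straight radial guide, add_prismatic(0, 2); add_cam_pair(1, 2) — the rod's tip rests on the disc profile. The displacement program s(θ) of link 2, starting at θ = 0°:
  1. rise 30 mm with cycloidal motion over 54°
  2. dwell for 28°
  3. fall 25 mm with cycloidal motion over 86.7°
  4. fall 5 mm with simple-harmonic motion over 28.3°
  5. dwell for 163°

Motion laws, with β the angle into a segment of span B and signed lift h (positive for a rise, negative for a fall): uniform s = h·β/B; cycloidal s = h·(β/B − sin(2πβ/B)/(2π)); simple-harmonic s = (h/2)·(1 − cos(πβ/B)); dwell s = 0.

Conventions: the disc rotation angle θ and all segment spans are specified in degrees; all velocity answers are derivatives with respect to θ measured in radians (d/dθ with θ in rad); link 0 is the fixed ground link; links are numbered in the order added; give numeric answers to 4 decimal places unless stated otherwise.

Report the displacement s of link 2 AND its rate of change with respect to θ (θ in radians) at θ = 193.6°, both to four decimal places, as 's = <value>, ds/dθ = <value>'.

seg 1 [0°–54°] cycloidal, h=30: full span → s += 30 → s = 30.0000
seg 2 [54°–82°] dwell: s stays 30.0000
seg 3 [82°–168.7°] cycloidal, h=-25: full span → s += -25 → s = 5.0000
seg 4 [168.7°–197°] simple-harmonic, h=-5: θ=193.6° here. β=24.9, B=28.3. -5/2·(1 − cos(π·0.8799)) = -4.8240 → s = 0.1760
velocity in seg [168.7°–197°] (simple-harmonic), θ in radians: β = 24.9° = 0.4346 rad, B = 28.3° = 0.4939 rad; ds/dθ = (πh/(2B)) sin(πβ/B) = (π·(-5)/(2·0.4939)) sin(π·0.8799) = -5.860135 mm/rad

s = 0.1760, ds/dθ = -5.8601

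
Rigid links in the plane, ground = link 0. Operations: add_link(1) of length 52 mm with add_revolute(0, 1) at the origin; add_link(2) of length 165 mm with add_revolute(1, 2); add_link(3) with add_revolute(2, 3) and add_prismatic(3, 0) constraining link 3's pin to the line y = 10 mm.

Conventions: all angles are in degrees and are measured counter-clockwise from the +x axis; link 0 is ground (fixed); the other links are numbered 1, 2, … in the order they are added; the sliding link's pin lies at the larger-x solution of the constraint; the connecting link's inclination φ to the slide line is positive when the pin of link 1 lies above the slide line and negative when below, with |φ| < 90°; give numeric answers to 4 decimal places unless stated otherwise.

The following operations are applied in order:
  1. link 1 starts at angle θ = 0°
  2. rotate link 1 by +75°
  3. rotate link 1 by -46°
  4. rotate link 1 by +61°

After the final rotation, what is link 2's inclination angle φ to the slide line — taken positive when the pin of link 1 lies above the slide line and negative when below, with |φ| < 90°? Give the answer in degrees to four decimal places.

geometry: r = 52 mm, L = 165 mm, e = 10 mm; θ starts at 0°
rotate link 1 by +75°: θ ← 0° +75° = 75°
rotate link 1 by -46°: θ ← 75° -46° = 29°
rotate link 1 by +61°: θ ← 29° +61° = 90°
h = r sin θ − e = 52.000000 − 10 = 42.000000
sin φ = h / L = 42.000000 / 165 = 0.25454545
φ = arcsin(0.25454545) = 14.746653°

14.7467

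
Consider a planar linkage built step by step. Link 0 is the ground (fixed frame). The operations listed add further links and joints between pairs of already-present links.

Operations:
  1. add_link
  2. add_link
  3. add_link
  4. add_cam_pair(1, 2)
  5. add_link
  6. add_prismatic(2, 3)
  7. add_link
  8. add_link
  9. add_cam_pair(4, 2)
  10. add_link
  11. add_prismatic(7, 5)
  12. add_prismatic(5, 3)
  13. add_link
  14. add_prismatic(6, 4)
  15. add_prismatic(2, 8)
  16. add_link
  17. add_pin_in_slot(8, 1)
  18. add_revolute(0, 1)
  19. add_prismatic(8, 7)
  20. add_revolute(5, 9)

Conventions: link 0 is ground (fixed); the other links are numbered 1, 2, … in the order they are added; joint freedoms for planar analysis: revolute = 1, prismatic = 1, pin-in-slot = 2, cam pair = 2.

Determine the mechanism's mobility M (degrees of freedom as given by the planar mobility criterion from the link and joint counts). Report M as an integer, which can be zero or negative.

(L,J1,J2)=(1,0,0); link0 fixed
link1: (2,0,0)
link2: (3,0,0)
link3: (4,0,0)
C 1-2 [J2]: (4,0,1)
link4: (5,0,1)
P 2-3 [J1]: (5,1,1)
link5: (6,1,1)
link6: (7,1,1)
C 4-2 [J2]: (7,1,2)
link7: (8,1,2)
P 7-5 [J1]: (8,2,2)
P 5-3 [J1]: (8,3,2)
link8: (9,3,2)
P 6-4 [J1]: (9,4,2)
P 2-8 [J1]: (9,5,2)
link9: (10,5,2)
PS 8-1 [J2]: (10,5,3)
R 0-1 [J1]: (10,6,3)
P 8-7 [J1]: (10,7,3)
R 5-9 [J1]: (10,8,3)
Grübler: 3·9 − 2·8 − 3 = 8

M = 8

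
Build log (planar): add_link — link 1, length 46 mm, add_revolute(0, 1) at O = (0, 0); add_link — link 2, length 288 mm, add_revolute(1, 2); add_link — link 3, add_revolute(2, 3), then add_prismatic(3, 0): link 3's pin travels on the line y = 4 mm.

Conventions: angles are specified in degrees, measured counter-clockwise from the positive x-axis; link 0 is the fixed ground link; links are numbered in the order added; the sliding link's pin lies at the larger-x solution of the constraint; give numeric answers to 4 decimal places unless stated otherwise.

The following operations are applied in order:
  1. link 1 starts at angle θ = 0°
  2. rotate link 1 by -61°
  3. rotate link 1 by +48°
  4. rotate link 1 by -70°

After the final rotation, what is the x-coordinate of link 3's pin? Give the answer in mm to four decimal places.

geometry: r = 46 mm, L = 288 mm, e = 4 mm; θ starts at 0°
rotate link 1 by -61°: θ ← 0° -61° = -61°
rotate link 1 by +48°: θ ← -61° +48° = -13°
rotate link 1 by -70°: θ ← -13° -70° = -83°
crank pin P = (r cos θ, r sin θ) = (5.605990, -45.657123)
h = r sin θ − e = -45.657123 − 4 = -49.657123
x = r cos θ + √(L² − h²) = 5.605990 + 283.686746 = 289.292736

289.2927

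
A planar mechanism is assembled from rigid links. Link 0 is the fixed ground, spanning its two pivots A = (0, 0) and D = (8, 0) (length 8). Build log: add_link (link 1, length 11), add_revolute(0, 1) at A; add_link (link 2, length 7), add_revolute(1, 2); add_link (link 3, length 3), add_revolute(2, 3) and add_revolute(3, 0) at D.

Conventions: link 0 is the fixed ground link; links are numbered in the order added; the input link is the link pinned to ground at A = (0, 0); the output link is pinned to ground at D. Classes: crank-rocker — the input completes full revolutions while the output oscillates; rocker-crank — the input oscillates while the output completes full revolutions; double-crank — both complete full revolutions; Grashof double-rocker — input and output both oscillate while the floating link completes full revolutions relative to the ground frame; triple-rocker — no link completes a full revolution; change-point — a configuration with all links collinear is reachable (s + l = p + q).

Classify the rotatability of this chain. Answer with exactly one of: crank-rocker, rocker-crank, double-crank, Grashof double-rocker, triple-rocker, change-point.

lengths: ground=8, input=11, coupler=7, output=3
sorted: s=3 (shortest), l=11 (longest), p+q=15
s + l = 14 vs p + q = 15
s + l < p + q (Grashof) with shortest = output link → rocker-crank

rocker-crank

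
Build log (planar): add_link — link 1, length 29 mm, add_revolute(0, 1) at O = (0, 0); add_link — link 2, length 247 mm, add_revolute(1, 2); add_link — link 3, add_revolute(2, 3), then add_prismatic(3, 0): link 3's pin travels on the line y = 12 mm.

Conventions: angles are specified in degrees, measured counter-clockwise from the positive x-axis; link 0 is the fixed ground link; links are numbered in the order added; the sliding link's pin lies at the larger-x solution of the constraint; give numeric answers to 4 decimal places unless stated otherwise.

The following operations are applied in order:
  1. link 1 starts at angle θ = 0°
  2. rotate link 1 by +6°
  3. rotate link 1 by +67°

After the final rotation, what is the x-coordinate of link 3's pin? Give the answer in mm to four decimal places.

geometry: r = 29 mm, L = 247 mm, e = 12 mm; θ starts at 0°
rotate link 1 by +6°: θ ← 0° +6° = 6°
rotate link 1 by +67°: θ ← 6° +67° = 73°
crank pin P = (r cos θ, r sin θ) = (8.478779, 27.732838)
h = r sin θ − e = 27.732838 − 12 = 15.732838
x = r cos θ + √(L² − h²) = 8.478779 + 246.498434 = 254.977213

254.9772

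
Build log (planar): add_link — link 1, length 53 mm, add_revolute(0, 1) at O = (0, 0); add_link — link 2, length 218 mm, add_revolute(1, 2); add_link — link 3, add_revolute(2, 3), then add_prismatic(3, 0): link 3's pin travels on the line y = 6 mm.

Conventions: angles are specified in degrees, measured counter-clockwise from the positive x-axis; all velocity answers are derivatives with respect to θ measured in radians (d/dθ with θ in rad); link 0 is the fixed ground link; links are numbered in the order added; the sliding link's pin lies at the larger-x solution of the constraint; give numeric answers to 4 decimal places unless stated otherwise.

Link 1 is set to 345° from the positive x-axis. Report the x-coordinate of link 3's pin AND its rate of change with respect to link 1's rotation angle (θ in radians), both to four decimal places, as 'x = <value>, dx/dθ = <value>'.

geometry: r = 53 mm, L = 218 mm, e = 6 mm
crank pin P = (r cos θ, r sin θ) = (51.194069, -13.717409)
h = r sin θ − e = -13.717409 − 6 = -19.717409
x = r cos θ + √(L² − h²) = 51.194069 + 217.106480 = 268.300549
dx/dθ = −r sin θ − h·r cos θ/√(L² − h²) (θ in radians; h = -19.717409) = 18.366807

x = 268.3005, dx/dθ = 18.3668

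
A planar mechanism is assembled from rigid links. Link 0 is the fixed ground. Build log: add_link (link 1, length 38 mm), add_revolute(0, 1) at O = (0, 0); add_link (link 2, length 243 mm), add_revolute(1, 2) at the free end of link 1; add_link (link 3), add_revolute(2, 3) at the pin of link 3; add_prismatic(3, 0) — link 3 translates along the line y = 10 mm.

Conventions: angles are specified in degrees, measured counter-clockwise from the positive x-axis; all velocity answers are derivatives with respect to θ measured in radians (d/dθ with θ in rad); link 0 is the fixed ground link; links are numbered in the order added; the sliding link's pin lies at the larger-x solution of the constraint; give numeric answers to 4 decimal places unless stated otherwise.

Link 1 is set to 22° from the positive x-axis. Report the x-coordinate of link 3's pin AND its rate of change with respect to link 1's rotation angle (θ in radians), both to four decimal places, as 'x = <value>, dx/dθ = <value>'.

geometry: r = 38 mm, L = 243 mm, e = 10 mm
crank pin P = (r cos θ, r sin θ) = (35.232986, 14.235051)
h = r sin θ − e = 14.235051 − 10 = 4.235051
x = r cos θ + √(L² − h²) = 35.232986 + 242.963093 = 278.196079
dx/dθ = −r sin θ − h·r cos θ/√(L² − h²) (θ in radians; h = 4.235051) = -14.849191

x = 278.1961, dx/dθ = -14.8492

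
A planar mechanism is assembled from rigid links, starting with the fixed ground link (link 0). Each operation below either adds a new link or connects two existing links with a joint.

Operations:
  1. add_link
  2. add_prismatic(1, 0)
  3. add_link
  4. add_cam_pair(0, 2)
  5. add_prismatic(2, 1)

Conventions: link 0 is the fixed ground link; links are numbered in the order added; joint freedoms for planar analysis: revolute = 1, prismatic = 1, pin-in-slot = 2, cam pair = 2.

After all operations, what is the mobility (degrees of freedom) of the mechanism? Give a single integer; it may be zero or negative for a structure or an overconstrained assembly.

link 0 = ground. State L|J1|J2 = 1|0|0
+link1  2|0|0
P(1,0) f=1→J1  2|1|0
+link2  3|1|0
C(0,2) f=2→J2  3|1|1
P(2,1) f=1→J1  3|2|1
M = 3(3−1)−2·2−1 = 6−4−1 = 1

M = 1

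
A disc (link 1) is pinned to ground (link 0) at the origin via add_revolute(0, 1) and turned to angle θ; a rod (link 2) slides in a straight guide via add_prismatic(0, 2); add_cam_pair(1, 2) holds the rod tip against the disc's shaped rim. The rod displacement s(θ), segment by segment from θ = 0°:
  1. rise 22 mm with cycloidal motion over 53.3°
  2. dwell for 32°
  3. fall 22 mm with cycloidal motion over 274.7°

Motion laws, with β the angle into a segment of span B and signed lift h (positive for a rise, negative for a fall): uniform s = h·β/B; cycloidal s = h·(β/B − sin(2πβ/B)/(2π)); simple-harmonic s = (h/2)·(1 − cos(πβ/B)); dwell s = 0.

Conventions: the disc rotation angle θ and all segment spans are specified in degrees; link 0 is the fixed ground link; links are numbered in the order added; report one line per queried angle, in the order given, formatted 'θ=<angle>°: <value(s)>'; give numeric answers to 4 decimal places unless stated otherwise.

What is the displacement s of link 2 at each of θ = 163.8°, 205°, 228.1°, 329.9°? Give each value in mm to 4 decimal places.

segment 1 (0° to 53.3°, cycloidal, h = 22) is passed completely: s = 0.0000 + (22) = 22.0000
segment 2 (53.3° to 85.3°, dwell): s unchanged at 22.0000
θ = 163.8° falls in segment 3 (85.3° to 360°, cycloidal, h = -22): β = 163.8 − 85.3 = 78.5°, B = 274.7°; Δs = -22·(0.2858 − sin(2π·0.2858)/(2π)) = -2.8735; s = 22.0000 − 2.8735 = 19.1265
θ = 205° falls in segment 3 (85.3° to 360°, cycloidal, h = -22): β = 205 − 85.3 = 119.7°, B = 274.7°; Δs = -22·(0.4357 − sin(2π·0.4357)/(2π)) = -8.2110; s = 22.0000 − 8.2110 = 13.7890
θ = 228.1° falls in segment 3 (85.3° to 360°, cycloidal, h = -22): β = 228.1 − 85.3 = 142.8°, B = 274.7°; Δs = -22·(0.5198 − sin(2π·0.5198)/(2π)) = -11.8718; s = 22.0000 − 11.8718 = 10.1282
θ = 329.9° falls in segment 3 (85.3° to 360°, cycloidal, h = -22): β = 329.9 − 85.3 = 244.6°, B = 274.7°; Δs = -22·(0.8904 − sin(2π·0.8904)/(2π)) = -21.8140; s = 22.0000 − 21.8140 = 0.1860

θ=163.8°: 19.1265
θ=205°: 13.7890
θ=228.1°: 10.1282
θ=329.9°: 0.1860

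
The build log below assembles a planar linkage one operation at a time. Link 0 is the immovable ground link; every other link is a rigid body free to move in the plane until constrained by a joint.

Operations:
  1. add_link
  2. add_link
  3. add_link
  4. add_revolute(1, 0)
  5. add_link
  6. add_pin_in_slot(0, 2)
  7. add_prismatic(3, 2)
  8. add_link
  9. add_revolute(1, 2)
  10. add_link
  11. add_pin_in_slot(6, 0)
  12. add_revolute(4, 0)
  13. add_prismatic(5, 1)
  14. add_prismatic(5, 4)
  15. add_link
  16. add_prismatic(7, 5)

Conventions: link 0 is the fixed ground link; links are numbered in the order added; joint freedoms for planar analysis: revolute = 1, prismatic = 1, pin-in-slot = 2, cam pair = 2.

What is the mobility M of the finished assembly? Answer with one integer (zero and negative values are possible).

(L,J1,J2)=(1,0,0); link0 fixed
link1: (2,0,0)
link2: (3,0,0)
link3: (4,0,0)
R 1-0 [J1]: (4,1,0)
link4: (5,1,0)
PS 0-2 [J2]: (5,1,1)
P 3-2 [J1]: (5,2,1)
link5: (6,2,1)
R 1-2 [J1]: (6,3,1)
link6: (7,3,1)
PS 6-0 [J2]: (7,3,2)
R 4-0 [J1]: (7,4,2)
P 5-1 [J1]: (7,5,2)
P 5-4 [J1]: (7,6,2)
link7: (8,6,2)
P 7-5 [J1]: (8,7,2)
Grübler: 3·7 − 2·7 − 2 = 5

M = 5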